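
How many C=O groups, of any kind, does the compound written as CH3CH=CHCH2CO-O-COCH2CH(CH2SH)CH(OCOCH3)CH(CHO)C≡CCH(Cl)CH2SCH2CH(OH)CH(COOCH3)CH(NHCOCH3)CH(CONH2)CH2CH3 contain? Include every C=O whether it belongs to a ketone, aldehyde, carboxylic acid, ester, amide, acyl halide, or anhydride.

7

CH2CO-O-COCH2: anhydride, 2 C=O (running total 2).
CH(OCOCH3): ester, 1 C=O (running total 3).
CH(CHO): aldehyde, 1 C=O (running total 4).
CH(COOCH3): ester, 1 C=O (running total 5).
CH(NHCOCH3): amide, 1 C=O (running total 6).
CH(CONH2): amide, 1 C=O (running total 7).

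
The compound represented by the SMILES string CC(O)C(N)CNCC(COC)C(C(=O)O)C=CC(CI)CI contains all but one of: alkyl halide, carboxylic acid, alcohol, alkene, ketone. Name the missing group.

ketone

alkene: present (CH=CH — C=C double bond → alkene).
alkyl halide: present (CH(CH2I) — pendant –CH2X: halogen on sp³ carbon → alkyl halide).
carboxylic acid: present (CH(COOH) — pendant –COOH: carbonyl C bonded to C and –OH → carboxylic acid).
alcohol: present (CH(OH) — –OH on an sp³ carbon → alcohol (secondary)).
ketone: absent. In CH(COOH), the C=O bears an –OH, making it a carboxylic acid rather than a ketone.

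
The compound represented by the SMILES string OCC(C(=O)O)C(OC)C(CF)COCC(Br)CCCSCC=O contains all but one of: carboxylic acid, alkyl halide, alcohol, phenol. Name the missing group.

carboxylic acid: present (CH(COOH) — pendant –COOH: carbonyl C bonded to C and –OH → carboxylic acid).
alcohol: present (HOCH2 — HO– on an sp³ carbon → alcohol).
alkyl halide: present (CH(CH2F) — pendant –CH2X: halogen on sp³ carbon → alkyl halide).
phenol: absent. In HOCH2, the –OH is on an sp³ carbon, not on an aromatic ring, so it is an alcohol.

phenol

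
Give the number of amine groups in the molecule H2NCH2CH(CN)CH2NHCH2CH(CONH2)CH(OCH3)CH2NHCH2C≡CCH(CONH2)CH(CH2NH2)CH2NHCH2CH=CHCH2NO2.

5

Working along the chain:
  H2NCH2: –NH2 on an sp³ carbon with no adjacent C=O → amine.
  CH(CN): pendant –C≡N: nitrile.
  CH2NHCH2: C–N–C with sp³ carbons and no adjacent C=O → amine (secondary).
  CH(CONH2): pendant –CONH2: carbonyl C bonded to C and N → amide.
  CH(OCH3): pendant –OCH3: C–O–C with sp³ C, no adjacent C=O → ether.
  CH2NHCH2: C–N–C with sp³ carbons and no adjacent C=O → amine (secondary).
  C≡C: C≡C triple bond → alkyne.
  CH(CONH2): pendant –CONH2: carbonyl C bonded to C and N → amide.
  CH(CH2NH2): pendant –CH2NH2: N on sp³ C, no adjacent C=O → amine.
  CH2NHCH2: C–N–C with sp³ carbons and no adjacent C=O → amine (secondary).
  CH=CH: C=C double bond → alkene.
  CH2NO2: –NO2 on carbon → nitro group.
Amine appears at: H2NCH2, CH2NHCH2, CH2NHCH2, CH(CH2NH2), CH2NHCH2 → 5.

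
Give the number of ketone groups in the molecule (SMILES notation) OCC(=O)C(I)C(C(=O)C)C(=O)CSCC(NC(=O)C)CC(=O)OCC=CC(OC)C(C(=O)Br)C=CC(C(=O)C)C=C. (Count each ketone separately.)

4

Reading the structure from left to right:
  HOCH2: HO– on an sp³ carbon → alcohol.
  CO: –C(=O)– with carbon on both sides → ketone.
  CH(I): halogen on an sp³ carbon → alkyl halide.
  CH(COCH3): pendant –COCH3: carbonyl C bonded to two carbons → ketone.
  CO: –C(=O)– with carbon on both sides → ketone.
  CH2SCH2: C–S–C linkage → sulfide (thioether).
  CH(NHCOCH3): pendant –NHC(=O)CH3: N bonded to a carbonyl → amide (not amine).
  CH2COOCH2: –C(=O)–O–C with C on the carbonyl side → ester.
  CH=CH: C=C double bond → alkene.
  CH(OCH3): pendant –OCH3: C–O–C with sp³ C, no adjacent C=O → ether.
  CH(COBr): pendant –C(=O)X: carbonyl C bonded to C and halogen → acyl halide.
  CH=CH: C=C double bond → alkene.
  CH(COCH3): pendant –COCH3: carbonyl C bonded to two carbons → ketone.
  CH=CH2: C=C double bond → alkene.
Ketone appears at: CO, CH(COCH3), CO, CH(COCH3) → 4.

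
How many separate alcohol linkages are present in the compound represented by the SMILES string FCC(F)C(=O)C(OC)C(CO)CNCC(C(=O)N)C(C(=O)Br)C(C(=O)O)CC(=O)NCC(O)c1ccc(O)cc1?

halogen on an sp³ carbon → alkyl halide.
halogen on an sp³ carbon → alkyl halide.
–C(=O)– with carbon on both sides → ketone.
pendant –OCH3: C–O–C with sp³ C, no adjacent C=O → ether.
pendant –CH2OH on an sp³ backbone C → alcohol.
C–N–C with sp³ carbons and no adjacent C=O → amine (secondary).
pendant –CONH2: carbonyl C bonded to C and N → amide.
pendant –C(=O)X: carbonyl C bonded to C and halogen → acyl halide.
pendant –COOH: carbonyl C bonded to C and –OH → carboxylic acid.
–C(=O)–N– linkage → amide (the N is not an amine).
–OH on an sp³ carbon → alcohol (secondary).
–OH attached directly to an aromatic ring → phenol (not alcohol); the ring itself is an arene.
Alcohol appears at: CH(CH2OH), CH(OH) → 2.

2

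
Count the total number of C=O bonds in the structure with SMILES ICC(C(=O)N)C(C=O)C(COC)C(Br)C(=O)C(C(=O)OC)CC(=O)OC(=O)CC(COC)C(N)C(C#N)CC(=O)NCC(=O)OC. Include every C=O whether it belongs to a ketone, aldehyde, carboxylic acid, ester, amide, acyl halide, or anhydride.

8

CH(CONH2): amide, 1 C=O (running total 1).
CH(CHO): aldehyde, 1 C=O (running total 2).
CO: ketone, 1 C=O (running total 3).
CH(COOCH3): ester, 1 C=O (running total 4).
CH2CO-O-COCH2: anhydride, 2 C=O (running total 6).
CH2CONHCH2: amide, 1 C=O (running total 7).
COOCH3: ester, 1 C=O (running total 8).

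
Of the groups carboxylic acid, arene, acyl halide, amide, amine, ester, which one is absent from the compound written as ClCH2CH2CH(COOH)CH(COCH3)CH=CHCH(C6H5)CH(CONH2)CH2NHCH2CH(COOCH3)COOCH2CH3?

arene: present (CH(C6H5) — pendant –C6H5: benzene ring → arene).
carboxylic acid: present (CH(COOH) — pendant –COOH: carbonyl C bonded to C and –OH → carboxylic acid).
amide: present (CH(CONH2) — pendant –CONH2: carbonyl C bonded to C and N → amide).
amine: present (CH2NHCH2 — C–N–C with sp³ carbons and no adjacent C=O → amine (secondary)).
ester: present (CH(COOCH3) — pendant –COOCH3: carbonyl C bonded to C and –OCH3 → ester).
acyl halide: no segment matches this pattern.

acyl halide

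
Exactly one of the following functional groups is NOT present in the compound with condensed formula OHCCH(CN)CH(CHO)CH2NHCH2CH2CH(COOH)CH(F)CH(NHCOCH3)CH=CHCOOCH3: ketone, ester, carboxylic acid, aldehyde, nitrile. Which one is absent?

ketone

ester: present (COOCH3 — –C(=O)OCH3: carbonyl C bonded to C and to –OCH3 → ester (not ketone + ether)).
aldehyde: present (OHC — terminal –CHO: carbonyl C bonded to H and C → aldehyde).
carboxylic acid: present (CH(COOH) — pendant –COOH: carbonyl C bonded to C and –OH → carboxylic acid).
nitrile: present (CH(CN) — pendant –C≡N: nitrile).
ketone: absent. In COOCH3, the C=O is bonded to an –O–C group, which defines an ester, not a ketone. In CH(NHCOCH3), the C=O is bonded to nitrogen, which defines an amide, not a ketone. In CH(COOH), the C=O bears an –OH, making it a carboxylic acid rather than a ketone. In each of OHC and CH(CHO), the carbonyl carbon carries an H, so it is an aldehyde, not a ketone.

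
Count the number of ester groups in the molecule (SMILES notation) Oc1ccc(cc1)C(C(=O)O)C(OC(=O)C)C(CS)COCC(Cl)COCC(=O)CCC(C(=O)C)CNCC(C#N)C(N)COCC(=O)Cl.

Working along the chain:
  HOC6H4: –OH attached directly to an aromatic ring → phenol (not alcohol); the ring itself is an arene.
  CH(COOH): pendant –COOH: carbonyl C bonded to C and –OH → carboxylic acid.
  CH(OCOCH3): pendant –OC(=O)CH3: an acyloxy group → ester.
  CH(CH2SH): pendant –CH2SH → thiol.
  CH2OCH2: C–O–C with sp³ carbons on both sides and no adjacent C=O → ether.
  CH(Cl): halogen on an sp³ carbon → alkyl halide.
  CH2OCH2: C–O–C with sp³ carbons on both sides and no adjacent C=O → ether.
  CO: –C(=O)– with carbon on both sides → ketone.
  CH(COCH3): pendant –COCH3: carbonyl C bonded to two carbons → ketone.
  CH2NHCH2: C–N–C with sp³ carbons and no adjacent C=O → amine (secondary).
  CH(CN): pendant –C≡N: nitrile.
  CH(NH2): –NH2 on an sp³ carbon with no adjacent C=O → amine.
  CH2OCH2: C–O–C with sp³ carbons on both sides and no adjacent C=O → ether.
  COCl: –C(=O)Cl: carbonyl C bonded to C and to a halogen → acyl halide (not alkyl halide).
Ester appears at: CH(OCOCH3) → 1.

1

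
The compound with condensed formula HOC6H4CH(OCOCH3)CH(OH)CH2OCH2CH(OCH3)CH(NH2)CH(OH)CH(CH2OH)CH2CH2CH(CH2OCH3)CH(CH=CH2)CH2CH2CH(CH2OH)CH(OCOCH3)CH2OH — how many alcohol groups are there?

5

Working along the chain:
  HOC6H4: –OH attached directly to an aromatic ring → phenol (not alcohol); the ring itself is an arene.
  CH(OCOCH3): pendant –OC(=O)CH3: an acyloxy group → ester.
  CH(OH): –OH on an sp³ carbon → alcohol (secondary).
  CH2OCH2: C–O–C with sp³ carbons on both sides and no adjacent C=O → ether.
  CH(OCH3): pendant –OCH3: C–O–C with sp³ C, no adjacent C=O → ether.
  CH(NH2): –NH2 on an sp³ carbon with no adjacent C=O → amine.
  CH(OH): –OH on an sp³ carbon → alcohol (secondary).
  CH(CH2OH): pendant –CH2OH on an sp³ backbone C → alcohol.
  CH(CH2OCH3): pendant –CH2OCH3: C–O–C linkage → ether.
  CH(CH=CH2): pendant –CH=CH2: C=C double bond → alkene.
  CH(CH2OH): pendant –CH2OH on an sp³ backbone C → alcohol.
  CH(OCOCH3): pendant –OC(=O)CH3: an acyloxy group → ester.
  CH2OH: –OH on an sp³ carbon → alcohol.
Alcohol appears at: CH(OH), CH(OH), CH(CH2OH), CH(CH2OH), CH2OH → 5.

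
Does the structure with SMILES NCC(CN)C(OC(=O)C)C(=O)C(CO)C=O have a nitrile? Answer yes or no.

–NH2 on an sp³ carbon with no adjacent C=O → amine.
pendant –CH2NH2: N on sp³ C, no adjacent C=O → amine.
pendant –OC(=O)CH3: an acyloxy group → ester.
–C(=O)– with carbon on both sides → ketone.
pendant –CH2OH on an sp³ backbone C → alcohol.
terminal –CHO: carbonyl C bonded to H and C → aldehyde.
The groups actually present are: alcohol, aldehyde, amine, ester, ketone.

no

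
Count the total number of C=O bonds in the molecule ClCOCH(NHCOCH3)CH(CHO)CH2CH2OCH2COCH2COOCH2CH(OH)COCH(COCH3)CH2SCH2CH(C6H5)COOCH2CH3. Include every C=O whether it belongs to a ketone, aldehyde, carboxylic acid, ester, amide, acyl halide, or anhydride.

ClCO: acyl halide, 1 C=O (running total 1).
CH(NHCOCH3): amide, 1 C=O (running total 2).
CH(CHO): aldehyde, 1 C=O (running total 3).
CO: ketone, 1 C=O (running total 4).
CH2COOCH2: ester, 1 C=O (running total 5).
CO: ketone, 1 C=O (running total 6).
CH(COCH3): ketone, 1 C=O (running total 7).
COOCH2CH3: ester, 1 C=O (running total 8).

8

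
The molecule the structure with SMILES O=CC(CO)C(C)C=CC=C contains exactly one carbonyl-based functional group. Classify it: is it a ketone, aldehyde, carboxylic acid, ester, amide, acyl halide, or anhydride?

The carbonyl is in the OHC segment: terminal –CHO: carbonyl C bonded to H and C → aldehyde.

aldehyde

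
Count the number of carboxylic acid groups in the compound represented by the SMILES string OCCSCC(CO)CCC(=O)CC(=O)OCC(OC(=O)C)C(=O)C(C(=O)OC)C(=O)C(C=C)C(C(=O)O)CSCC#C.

1

HO– on an sp³ carbon → alcohol.
C–S–C linkage → sulfide (thioether).
pendant –CH2OH on an sp³ backbone C → alcohol.
–C(=O)– with carbon on both sides → ketone.
–C(=O)–O–C with C on the carbonyl side → ester.
pendant –OC(=O)CH3: an acyloxy group → ester.
–C(=O)– with carbon on both sides → ketone.
pendant –COOCH3: carbonyl C bonded to C and –OCH3 → ester.
–C(=O)– with carbon on both sides → ketone.
pendant –CH=CH2: C=C double bond → alkene.
pendant –COOH: carbonyl C bonded to C and –OH → carboxylic acid.
C–S–C linkage → sulfide (thioether).
C≡C triple bond → alkyne.
Carboxylic acid appears at: CH(COOH) → 1.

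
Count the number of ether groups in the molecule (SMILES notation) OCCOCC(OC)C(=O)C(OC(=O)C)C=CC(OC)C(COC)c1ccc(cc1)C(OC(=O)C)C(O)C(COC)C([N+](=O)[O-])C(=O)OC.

5

HO– on an sp³ carbon → alcohol.
C–O–C with sp³ carbons on both sides and no adjacent C=O → ether.
pendant –OCH3: C–O–C with sp³ C, no adjacent C=O → ether.
–C(=O)– with carbon on both sides → ketone.
pendant –OC(=O)CH3: an acyloxy group → ester.
C=C double bond → alkene.
pendant –OCH3: C–O–C with sp³ C, no adjacent C=O → ether.
pendant –CH2OCH3: C–O–C linkage → ether.
para-disubstituted benzene ring → arene.
pendant –OC(=O)CH3: an acyloxy group → ester.
–OH on an sp³ carbon → alcohol (secondary).
pendant –CH2OCH3: C–O–C linkage → ether.
–NO2 on an sp³ carbon → nitro (the N=O is not a carbonyl).
–C(=O)OCH3: carbonyl C bonded to C and to –OCH3 → ester (not ketone + ether).
Ether appears at: CH2OCH2, CH(OCH3), CH(OCH3), CH(CH2OCH3), CH(CH2OCH3) → 5.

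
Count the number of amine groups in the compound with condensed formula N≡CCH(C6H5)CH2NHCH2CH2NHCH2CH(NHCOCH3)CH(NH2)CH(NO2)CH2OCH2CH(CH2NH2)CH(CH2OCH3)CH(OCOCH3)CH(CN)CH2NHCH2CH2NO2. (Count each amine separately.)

Working along the chain:
  N≡C: N≡C–: carbon triple-bonded to nitrogen → nitrile.
  CH(C6H5): pendant –C6H5: benzene ring → arene.
  CH2NHCH2: C–N–C with sp³ carbons and no adjacent C=O → amine (secondary).
  CH2NHCH2: C–N–C with sp³ carbons and no adjacent C=O → amine (secondary).
  CH(NHCOCH3): pendant –NHC(=O)CH3: N bonded to a carbonyl → amide (not amine).
  CH(NH2): –NH2 on an sp³ carbon with no adjacent C=O → amine.
  CH(NO2): –NO2 on an sp³ carbon → nitro (the N=O is not a carbonyl).
  CH2OCH2: C–O–C with sp³ carbons on both sides and no adjacent C=O → ether.
  CH(CH2NH2): pendant –CH2NH2: N on sp³ C, no adjacent C=O → amine.
  CH(CH2OCH3): pendant –CH2OCH3: C–O–C linkage → ether.
  CH(OCOCH3): pendant –OC(=O)CH3: an acyloxy group → ester.
  CH(CN): pendant –C≡N: nitrile.
  CH2NHCH2: C–N–C with sp³ carbons and no adjacent C=O → amine (secondary).
  CH2NO2: –NO2 on carbon → nitro group.
Amine appears at: CH2NHCH2, CH2NHCH2, CH(NH2), CH(CH2NH2), CH2NHCH2 → 5.

5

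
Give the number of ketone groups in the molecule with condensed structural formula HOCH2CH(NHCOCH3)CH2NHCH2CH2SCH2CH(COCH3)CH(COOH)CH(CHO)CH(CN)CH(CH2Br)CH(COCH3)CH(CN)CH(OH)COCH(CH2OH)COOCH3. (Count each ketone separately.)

3

Taking each segment in turn:
  HOCH2: HO– on an sp³ carbon → alcohol.
  CH(NHCOCH3): pendant –NHC(=O)CH3: N bonded to a carbonyl → amide (not amine).
  CH2NHCH2: C–N–C with sp³ carbons and no adjacent C=O → amine (secondary).
  CH2SCH2: C–S–C linkage → sulfide (thioether).
  CH(COCH3): pendant –COCH3: carbonyl C bonded to two carbons → ketone.
  CH(COOH): pendant –COOH: carbonyl C bonded to C and –OH → carboxylic acid.
  CH(CHO): pendant –CHO: carbonyl C bonded to C and H → aldehyde.
  CH(CN): pendant –C≡N: nitrile.
  CH(CH2Br): pendant –CH2X: halogen on sp³ carbon → alkyl halide.
  CH(COCH3): pendant –COCH3: carbonyl C bonded to two carbons → ketone.
  CH(CN): pendant –C≡N: nitrile.
  CH(OH): –OH on an sp³ carbon → alcohol (secondary).
  CO: –C(=O)– with carbon on both sides → ketone.
  CH(CH2OH): pendant –CH2OH on an sp³ backbone C → alcohol.
  COOCH3: –C(=O)OCH3: carbonyl C bonded to C and to –OCH3 → ester (not ketone + ether).
Ketone appears at: CH(COCH3), CH(COCH3), CO → 3.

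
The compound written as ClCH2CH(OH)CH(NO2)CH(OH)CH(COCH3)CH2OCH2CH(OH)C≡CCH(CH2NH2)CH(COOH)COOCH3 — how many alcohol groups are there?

3

Working along the chain:
  ClCH2: halogen on an sp³ carbon → alkyl halide.
  CH(OH): –OH on an sp³ carbon → alcohol (secondary).
  CH(NO2): –NO2 on an sp³ carbon → nitro (the N=O is not a carbonyl).
  CH(OH): –OH on an sp³ carbon → alcohol (secondary).
  CH(COCH3): pendant –COCH3: carbonyl C bonded to two carbons → ketone.
  CH2OCH2: C–O–C with sp³ carbons on both sides and no adjacent C=O → ether.
  CH(OH): –OH on an sp³ carbon → alcohol (secondary).
  C≡C: C≡C triple bond → alkyne.
  CH(CH2NH2): pendant –CH2NH2: N on sp³ C, no adjacent C=O → amine.
  CH(COOH): pendant –COOH: carbonyl C bonded to C and –OH → carboxylic acid.
  COOCH3: –C(=O)OCH3: carbonyl C bonded to C and to –OCH3 → ester (not ketone + ether).
Alcohol appears at: CH(OH), CH(OH), CH(OH) → 3.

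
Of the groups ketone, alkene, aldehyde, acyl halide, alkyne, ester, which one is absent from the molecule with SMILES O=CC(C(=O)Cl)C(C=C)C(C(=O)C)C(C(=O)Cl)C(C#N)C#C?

alkyne: present (C≡CH — C≡C triple bond → alkyne).
acyl halide: present (CH(COCl) — pendant –C(=O)X: carbonyl C bonded to C and halogen → acyl halide).
ketone: present (CH(COCH3) — pendant –COCH3: carbonyl C bonded to two carbons → ketone).
alkene: present (CH(CH=CH2) — pendant –CH=CH2: C=C double bond → alkene).
aldehyde: present (OHC — terminal –CHO: carbonyl C bonded to H and C → aldehyde).
ester: no segment matches this pattern.

ester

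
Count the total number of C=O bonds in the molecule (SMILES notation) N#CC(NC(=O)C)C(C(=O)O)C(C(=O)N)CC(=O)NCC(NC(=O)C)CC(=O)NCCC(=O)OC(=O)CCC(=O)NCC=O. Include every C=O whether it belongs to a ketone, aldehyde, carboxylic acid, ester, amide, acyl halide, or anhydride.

CH(NHCOCH3): amide, 1 C=O (running total 1).
CH(COOH): carboxylic acid, 1 C=O (running total 2).
CH(CONH2): amide, 1 C=O (running total 3).
CH2CONHCH2: amide, 1 C=O (running total 4).
CH(NHCOCH3): amide, 1 C=O (running total 5).
CH2CONHCH2: amide, 1 C=O (running total 6).
CH2CO-O-COCH2: anhydride, 2 C=O (running total 8).
CH2CONHCH2: amide, 1 C=O (running total 9).
CHO: aldehyde, 1 C=O (running total 10).

10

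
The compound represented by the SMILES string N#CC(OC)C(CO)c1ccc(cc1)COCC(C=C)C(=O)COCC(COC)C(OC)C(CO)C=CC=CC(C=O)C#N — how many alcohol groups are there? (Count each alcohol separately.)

Taking each segment in turn:
  N≡C: N≡C–: carbon triple-bonded to nitrogen → nitrile.
  CH(OCH3): pendant –OCH3: C–O–C with sp³ C, no adjacent C=O → ether.
  CH(CH2OH): pendant –CH2OH on an sp³ backbone C → alcohol.
  C6H4: para-disubstituted benzene ring → arene.
  CH2OCH2: C–O–C with sp³ carbons on both sides and no adjacent C=O → ether.
  CH(CH=CH2): pendant –CH=CH2: C=C double bond → alkene.
  CO: –C(=O)– with carbon on both sides → ketone.
  CH2OCH2: C–O–C with sp³ carbons on both sides and no adjacent C=O → ether.
  CH(CH2OCH3): pendant –CH2OCH3: C–O–C linkage → ether.
  CH(OCH3): pendant –OCH3: C–O–C with sp³ C, no adjacent C=O → ether.
  CH(CH2OH): pendant –CH2OH on an sp³ backbone C → alcohol.
  CH=CH: C=C double bond → alkene.
  CH=CH: C=C double bond → alkene.
  CH(CHO): pendant –CHO: carbonyl C bonded to C and H → aldehyde.
  CN: –C≡N: carbon triple-bonded to nitrogen → nitrile.
Alcohol appears at: CH(CH2OH), CH(CH2OH) → 2.

2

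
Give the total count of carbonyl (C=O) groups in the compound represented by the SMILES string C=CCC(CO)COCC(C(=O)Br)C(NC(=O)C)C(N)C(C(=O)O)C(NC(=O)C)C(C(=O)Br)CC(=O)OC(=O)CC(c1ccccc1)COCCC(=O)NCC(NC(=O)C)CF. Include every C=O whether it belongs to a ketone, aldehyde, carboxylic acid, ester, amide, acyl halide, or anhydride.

CH(COBr): acyl halide, 1 C=O (running total 1).
CH(NHCOCH3): amide, 1 C=O (running total 2).
CH(COOH): carboxylic acid, 1 C=O (running total 3).
CH(NHCOCH3): amide, 1 C=O (running total 4).
CH(COBr): acyl halide, 1 C=O (running total 5).
CH2CO-O-COCH2: anhydride, 2 C=O (running total 7).
CH2CONHCH2: amide, 1 C=O (running total 8).
CH(NHCOCH3): amide, 1 C=O (running total 9).

9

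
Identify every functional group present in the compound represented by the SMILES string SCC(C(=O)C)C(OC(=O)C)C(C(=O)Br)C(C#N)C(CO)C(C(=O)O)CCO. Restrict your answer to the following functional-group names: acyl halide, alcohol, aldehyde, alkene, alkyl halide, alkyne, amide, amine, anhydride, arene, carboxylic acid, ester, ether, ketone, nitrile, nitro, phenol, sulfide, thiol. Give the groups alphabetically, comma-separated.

–SH on an sp³ carbon → thiol.
pendant –COCH3: carbonyl C bonded to two carbons → ketone.
pendant –OC(=O)CH3: an acyloxy group → ester.
pendant –C(=O)X: carbonyl C bonded to C and halogen → acyl halide.
pendant –C≡N: nitrile.
pendant –CH2OH on an sp³ backbone C → alcohol.
pendant –COOH: carbonyl C bonded to C and –OH → carboxylic acid.
–OH on an sp³ carbon → alcohol.

acyl halide, alcohol, carboxylic acid, ester, ketone, nitrile, thiol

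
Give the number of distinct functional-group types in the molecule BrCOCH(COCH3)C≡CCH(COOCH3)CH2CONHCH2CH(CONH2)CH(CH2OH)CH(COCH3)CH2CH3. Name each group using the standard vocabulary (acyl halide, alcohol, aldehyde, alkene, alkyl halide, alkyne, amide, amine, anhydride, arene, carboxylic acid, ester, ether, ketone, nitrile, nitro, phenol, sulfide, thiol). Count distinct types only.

Taking each segment in turn:
  BrCO: –C(=O)Br: carbonyl C bonded to C and to a halogen → acyl halide (not alkyl halide).
  CH(COCH3): pendant –COCH3: carbonyl C bonded to two carbons → ketone.
  C≡C: C≡C triple bond → alkyne.
  CH(COOCH3): pendant –COOCH3: carbonyl C bonded to C and –OCH3 → ester.
  CH2CONHCH2: –C(=O)–N– linkage → amide (the N is not an amine).
  CH(CONH2): pendant –CONH2: carbonyl C bonded to C and N → amide.
  CH(CH2OH): pendant –CH2OH on an sp³ backbone C → alcohol.
  CH(COCH3): pendant –COCH3: carbonyl C bonded to two carbons → ketone.
Distinct types present: acyl halide, alcohol, alkyne, amide, ester, ketone.

6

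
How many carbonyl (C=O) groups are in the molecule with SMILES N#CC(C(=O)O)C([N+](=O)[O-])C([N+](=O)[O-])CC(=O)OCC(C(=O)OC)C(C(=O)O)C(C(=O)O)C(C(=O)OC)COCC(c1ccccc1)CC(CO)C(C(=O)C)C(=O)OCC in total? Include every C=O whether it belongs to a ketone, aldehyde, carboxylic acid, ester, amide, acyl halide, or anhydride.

CH(COOH): carboxylic acid, 1 C=O (running total 1).
CH2COOCH2: ester, 1 C=O (running total 2).
CH(COOCH3): ester, 1 C=O (running total 3).
CH(COOH): carboxylic acid, 1 C=O (running total 4).
CH(COOH): carboxylic acid, 1 C=O (running total 5).
CH(COOCH3): ester, 1 C=O (running total 6).
CH(COCH3): ketone, 1 C=O (running total 7).
COOCH2CH3: ester, 1 C=O (running total 8).

8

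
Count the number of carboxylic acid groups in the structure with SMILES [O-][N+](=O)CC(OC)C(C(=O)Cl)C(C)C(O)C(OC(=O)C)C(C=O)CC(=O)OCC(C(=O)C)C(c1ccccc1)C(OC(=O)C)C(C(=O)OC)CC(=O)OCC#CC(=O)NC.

0

–NO2 on carbon → nitro group.
pendant –OCH3: C–O–C with sp³ C, no adjacent C=O → ether.
pendant –C(=O)X: carbonyl C bonded to C and halogen → acyl halide.
–OH on an sp³ carbon → alcohol (secondary).
pendant –OC(=O)CH3: an acyloxy group → ester.
pendant –CHO: carbonyl C bonded to C and H → aldehyde.
–C(=O)–O–C with C on the carbonyl side → ester.
pendant –COCH3: carbonyl C bonded to two carbons → ketone.
pendant –C6H5: benzene ring → arene.
pendant –OC(=O)CH3: an acyloxy group → ester.
pendant –COOCH3: carbonyl C bonded to C and –OCH3 → ester.
–C(=O)–O–C with C on the carbonyl side → ester.
C≡C triple bond → alkyne.
–C(=O)NHCH3: carbonyl C bonded to C and to N → amide (the N is not an amine).
No segment is a carboxylic acid: CH(OH) is alcohol, not carboxylic acid; CH(OCOCH3) is ester, not carboxylic acid; CH(CHO) is aldehyde, not carboxylic acid. → 0.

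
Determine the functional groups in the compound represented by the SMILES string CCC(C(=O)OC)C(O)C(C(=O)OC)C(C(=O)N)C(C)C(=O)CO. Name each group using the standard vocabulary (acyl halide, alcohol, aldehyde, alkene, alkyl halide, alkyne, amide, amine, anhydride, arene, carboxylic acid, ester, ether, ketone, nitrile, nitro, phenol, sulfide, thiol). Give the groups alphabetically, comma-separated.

alcohol, amide, ester, ketone

pendant –COOCH3: carbonyl C bonded to C and –OCH3 → ester.
–OH on an sp³ carbon → alcohol (secondary).
pendant –COOCH3: carbonyl C bonded to C and –OCH3 → ester.
pendant –CONH2: carbonyl C bonded to C and N → amide.
–C(=O)– with carbon on both sides → ketone.
–OH on an sp³ carbon → alcohol.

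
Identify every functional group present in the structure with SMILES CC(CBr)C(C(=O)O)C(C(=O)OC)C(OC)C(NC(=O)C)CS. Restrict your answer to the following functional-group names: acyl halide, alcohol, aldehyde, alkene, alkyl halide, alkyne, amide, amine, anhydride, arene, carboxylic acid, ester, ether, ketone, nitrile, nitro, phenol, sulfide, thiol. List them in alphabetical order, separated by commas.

Taking each segment in turn:
  CH(CH2Br): pendant –CH2X: halogen on sp³ carbon → alkyl halide.
  CH(COOH): pendant –COOH: carbonyl C bonded to C and –OH → carboxylic acid.
  CH(COOCH3): pendant –COOCH3: carbonyl C bonded to C and –OCH3 → ester.
  CH(OCH3): pendant –OCH3: C–O–C with sp³ C, no adjacent C=O → ether.
  CH(NHCOCH3): pendant –NHC(=O)CH3: N bonded to a carbonyl → amide (not amine).
  CH2SH: –SH on an sp³ carbon → thiol.

alkyl halide, amide, carboxylic acid, ester, ether, thiol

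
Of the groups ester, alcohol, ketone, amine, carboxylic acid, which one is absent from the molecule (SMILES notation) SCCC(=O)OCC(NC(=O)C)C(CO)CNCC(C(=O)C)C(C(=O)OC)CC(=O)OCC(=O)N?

ester: present (CH2COOCH2 — –C(=O)–O–C with C on the carbonyl side → ester).
alcohol: present (CH(CH2OH) — pendant –CH2OH on an sp³ backbone C → alcohol).
ketone: present (CH(COCH3) — pendant –COCH3: carbonyl C bonded to two carbons → ketone).
amine: present (CH2NHCH2 — C–N–C with sp³ carbons and no adjacent C=O → amine (secondary)).
carboxylic acid: absent. In each of CH2COOCH2 and CH(COOCH3), the acyl oxygen is bonded to carbon (–O–C), not to H, so this is an ester. In each of CH(NHCOCH3) and CONH2, the carbonyl is bonded to nitrogen, not to –OH; that is an amide.

carboxylic acid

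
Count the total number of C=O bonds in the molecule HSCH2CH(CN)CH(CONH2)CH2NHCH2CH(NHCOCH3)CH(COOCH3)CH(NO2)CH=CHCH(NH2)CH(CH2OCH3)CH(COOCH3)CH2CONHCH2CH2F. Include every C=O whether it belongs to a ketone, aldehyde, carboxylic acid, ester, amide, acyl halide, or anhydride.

5

CH(CONH2): amide, 1 C=O (running total 1).
CH(NHCOCH3): amide, 1 C=O (running total 2).
CH(COOCH3): ester, 1 C=O (running total 3).
CH(COOCH3): ester, 1 C=O (running total 4).
CH2CONHCH2: amide, 1 C=O (running total 5).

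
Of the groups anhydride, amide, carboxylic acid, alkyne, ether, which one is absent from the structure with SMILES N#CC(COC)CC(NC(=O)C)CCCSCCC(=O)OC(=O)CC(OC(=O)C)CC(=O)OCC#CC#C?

carboxylic acid

anhydride: present (CH2CO-O-COCH2 — two acyl groups sharing one oxygen, –C(=O)–O–C(=O)– → anhydride).
amide: present (CH(NHCOCH3) — pendant –NHC(=O)CH3: N bonded to a carbonyl → amide (not amine)).
ether: present (CH(CH2OCH3) — pendant –CH2OCH3: C–O–C linkage → ether).
alkyne: present (C≡C — C≡C triple bond → alkyne).
carboxylic acid: absent. In each of CH(OCOCH3) and CH2COOCH2, the acyl oxygen is bonded to carbon (–O–C), not to H, so this is an ester. In CH(NHCOCH3), the carbonyl is bonded to nitrogen, not to –OH; that is an amide.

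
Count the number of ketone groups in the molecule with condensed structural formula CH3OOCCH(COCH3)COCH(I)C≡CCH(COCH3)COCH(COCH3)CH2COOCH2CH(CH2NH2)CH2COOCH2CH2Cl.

Working along the chain:
  CH3OOC: CH3O–C(=O)–: carbonyl C bonded to C and to –OCH3 → ester (not ketone + ether).
  CH(COCH3): pendant –COCH3: carbonyl C bonded to two carbons → ketone.
  CO: –C(=O)– with carbon on both sides → ketone.
  CH(I): halogen on an sp³ carbon → alkyl halide.
  C≡C: C≡C triple bond → alkyne.
  CH(COCH3): pendant –COCH3: carbonyl C bonded to two carbons → ketone.
  CO: –C(=O)– with carbon on both sides → ketone.
  CH(COCH3): pendant –COCH3: carbonyl C bonded to two carbons → ketone.
  CH2COOCH2: –C(=O)–O–C with C on the carbonyl side → ester.
  CH(CH2NH2): pendant –CH2NH2: N on sp³ C, no adjacent C=O → amine.
  CH2COOCH2: –C(=O)–O–C with C on the carbonyl side → ester.
  CH2Cl: halogen on an sp³ carbon → alkyl halide.
Ketone appears at: CH(COCH3), CO, CH(COCH3), CO, CH(COCH3) → 5.

5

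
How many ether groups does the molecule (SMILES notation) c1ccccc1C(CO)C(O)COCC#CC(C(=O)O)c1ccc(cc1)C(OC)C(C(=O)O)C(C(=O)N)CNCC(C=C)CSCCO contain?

2

C6H5– phenyl ring → arene.
pendant –CH2OH on an sp³ backbone C → alcohol.
–OH on an sp³ carbon → alcohol (secondary).
C–O–C with sp³ carbons on both sides and no adjacent C=O → ether.
C≡C triple bond → alkyne.
pendant –COOH: carbonyl C bonded to C and –OH → carboxylic acid.
para-disubstituted benzene ring → arene.
pendant –OCH3: C–O–C with sp³ C, no adjacent C=O → ether.
pendant –COOH: carbonyl C bonded to C and –OH → carboxylic acid.
pendant –CONH2: carbonyl C bonded to C and N → amide.
C–N–C with sp³ carbons and no adjacent C=O → amine (secondary).
pendant –CH=CH2: C=C double bond → alkene.
C–S–C linkage → sulfide (thioether).
–OH on an sp³ carbon → alcohol.
Ether appears at: CH2OCH2, CH(OCH3) → 2.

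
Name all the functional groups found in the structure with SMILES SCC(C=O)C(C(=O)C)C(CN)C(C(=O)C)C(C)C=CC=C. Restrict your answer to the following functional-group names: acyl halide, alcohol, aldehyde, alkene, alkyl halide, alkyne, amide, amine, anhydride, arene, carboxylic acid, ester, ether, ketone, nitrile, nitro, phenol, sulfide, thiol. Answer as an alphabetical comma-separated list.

Reading the structure from left to right:
  HSCH2: –SH on an sp³ carbon → thiol.
  CH(CHO): pendant –CHO: carbonyl C bonded to C and H → aldehyde.
  CH(COCH3): pendant –COCH3: carbonyl C bonded to two carbons → ketone.
  CH(CH2NH2): pendant –CH2NH2: N on sp³ C, no adjacent C=O → amine.
  CH(COCH3): pendant –COCH3: carbonyl C bonded to two carbons → ketone.
  CH=CH: C=C double bond → alkene.
  CH=CH2: C=C double bond → alkene.

aldehyde, alkene, amine, ketone, thiol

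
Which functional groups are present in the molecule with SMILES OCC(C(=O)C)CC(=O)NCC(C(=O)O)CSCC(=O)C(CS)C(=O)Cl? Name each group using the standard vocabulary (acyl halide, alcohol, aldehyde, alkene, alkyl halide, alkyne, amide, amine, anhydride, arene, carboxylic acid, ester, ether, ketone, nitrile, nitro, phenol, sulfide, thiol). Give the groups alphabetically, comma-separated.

HO– on an sp³ carbon → alcohol.
pendant –COCH3: carbonyl C bonded to two carbons → ketone.
–C(=O)–N– linkage → amide (the N is not an amine).
pendant –COOH: carbonyl C bonded to C and –OH → carboxylic acid.
C–S–C linkage → sulfide (thioether).
–C(=O)– with carbon on both sides → ketone.
pendant –CH2SH → thiol.
–C(=O)Cl: carbonyl C bonded to C and to a halogen → acyl halide (not alkyl halide).

acyl halide, alcohol, amide, carboxylic acid, ketone, sulfide, thiol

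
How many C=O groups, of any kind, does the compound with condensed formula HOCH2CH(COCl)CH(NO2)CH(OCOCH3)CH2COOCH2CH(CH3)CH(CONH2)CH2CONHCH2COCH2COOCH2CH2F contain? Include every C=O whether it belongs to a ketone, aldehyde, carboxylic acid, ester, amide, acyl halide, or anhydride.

CH(COCl): acyl halide, 1 C=O (running total 1).
CH(OCOCH3): ester, 1 C=O (running total 2).
CH2COOCH2: ester, 1 C=O (running total 3).
CH(CONH2): amide, 1 C=O (running total 4).
CH2CONHCH2: amide, 1 C=O (running total 5).
CO: ketone, 1 C=O (running total 6).
CH2COOCH2: ester, 1 C=O (running total 7).

7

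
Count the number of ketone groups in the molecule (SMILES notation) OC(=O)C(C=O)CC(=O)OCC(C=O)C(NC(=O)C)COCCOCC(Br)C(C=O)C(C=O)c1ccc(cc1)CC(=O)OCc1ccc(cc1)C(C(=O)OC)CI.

0

Working along the chain:
  HOOC: –COOH: carbonyl C bonded to –OH and C → carboxylic acid (the –OH is not a separate alcohol).
  CH(CHO): pendant –CHO: carbonyl C bonded to C and H → aldehyde.
  CH2COOCH2: –C(=O)–O–C with C on the carbonyl side → ester.
  CH(CHO): pendant –CHO: carbonyl C bonded to C and H → aldehyde.
  CH(NHCOCH3): pendant –NHC(=O)CH3: N bonded to a carbonyl → amide (not amine).
  CH2OCH2: C–O–C with sp³ carbons on both sides and no adjacent C=O → ether.
  CH2OCH2: C–O–C with sp³ carbons on both sides and no adjacent C=O → ether.
  CH(Br): halogen on an sp³ carbon → alkyl halide.
  CH(CHO): pendant –CHO: carbonyl C bonded to C and H → aldehyde.
  CH(CHO): pendant –CHO: carbonyl C bonded to C and H → aldehyde.
  C6H4: para-disubstituted benzene ring → arene.
  CH2COOCH2: –C(=O)–O–C with C on the carbonyl side → ester.
  C6H4: para-disubstituted benzene ring → arene.
  CH(COOCH3): pendant –COOCH3: carbonyl C bonded to C and –OCH3 → ester.
  CH2I: halogen on an sp³ carbon → alkyl halide.
No segment is a ketone: HOOC is carboxylic acid, not ketone; CH(CHO) is aldehyde, not ketone; CH2COOCH2 is ester, not ketone. → 0.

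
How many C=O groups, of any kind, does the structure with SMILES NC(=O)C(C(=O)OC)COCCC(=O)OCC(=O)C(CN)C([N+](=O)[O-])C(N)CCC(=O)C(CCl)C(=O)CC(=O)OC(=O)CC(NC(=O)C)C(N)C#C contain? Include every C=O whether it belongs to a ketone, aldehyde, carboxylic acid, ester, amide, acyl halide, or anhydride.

9

H2NCO: amide, 1 C=O (running total 1).
CH(COOCH3): ester, 1 C=O (running total 2).
CH2COOCH2: ester, 1 C=O (running total 3).
CO: ketone, 1 C=O (running total 4).
CO: ketone, 1 C=O (running total 5).
CO: ketone, 1 C=O (running total 6).
CH2CO-O-COCH2: anhydride, 2 C=O (running total 8).
CH(NHCOCH3): amide, 1 C=O (running total 9).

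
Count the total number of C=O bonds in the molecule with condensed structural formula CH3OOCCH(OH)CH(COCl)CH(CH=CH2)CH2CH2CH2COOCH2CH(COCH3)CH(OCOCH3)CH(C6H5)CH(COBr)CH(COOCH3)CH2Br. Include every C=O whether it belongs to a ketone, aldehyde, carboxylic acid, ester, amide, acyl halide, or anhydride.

CH3OOC: ester, 1 C=O (running total 1).
CH(COCl): acyl halide, 1 C=O (running total 2).
CH2COOCH2: ester, 1 C=O (running total 3).
CH(COCH3): ketone, 1 C=O (running total 4).
CH(OCOCH3): ester, 1 C=O (running total 5).
CH(COBr): acyl halide, 1 C=O (running total 6).
CH(COOCH3): ester, 1 C=O (running total 7).

7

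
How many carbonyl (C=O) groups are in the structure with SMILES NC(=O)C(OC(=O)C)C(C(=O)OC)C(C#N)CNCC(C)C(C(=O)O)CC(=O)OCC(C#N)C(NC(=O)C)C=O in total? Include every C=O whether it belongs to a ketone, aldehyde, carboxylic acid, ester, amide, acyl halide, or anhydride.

7

H2NCO: amide, 1 C=O (running total 1).
CH(OCOCH3): ester, 1 C=O (running total 2).
CH(COOCH3): ester, 1 C=O (running total 3).
CH(COOH): carboxylic acid, 1 C=O (running total 4).
CH2COOCH2: ester, 1 C=O (running total 5).
CH(NHCOCH3): amide, 1 C=O (running total 6).
CHO: aldehyde, 1 C=O (running total 7).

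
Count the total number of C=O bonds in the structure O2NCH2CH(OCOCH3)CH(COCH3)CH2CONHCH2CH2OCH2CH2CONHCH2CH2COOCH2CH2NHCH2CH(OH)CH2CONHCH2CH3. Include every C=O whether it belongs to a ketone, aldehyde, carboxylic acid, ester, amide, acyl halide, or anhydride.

CH(OCOCH3): ester, 1 C=O (running total 1).
CH(COCH3): ketone, 1 C=O (running total 2).
CH2CONHCH2: amide, 1 C=O (running total 3).
CH2CONHCH2: amide, 1 C=O (running total 4).
CH2COOCH2: ester, 1 C=O (running total 5).
CH2CONHCH2: amide, 1 C=O (running total 6).

6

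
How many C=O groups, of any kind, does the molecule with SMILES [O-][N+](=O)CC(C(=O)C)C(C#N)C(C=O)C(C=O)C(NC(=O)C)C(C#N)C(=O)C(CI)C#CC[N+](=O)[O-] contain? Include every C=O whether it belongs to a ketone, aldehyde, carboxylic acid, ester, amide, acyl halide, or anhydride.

CH(COCH3): ketone, 1 C=O (running total 1).
CH(CHO): aldehyde, 1 C=O (running total 2).
CH(CHO): aldehyde, 1 C=O (running total 3).
CH(NHCOCH3): amide, 1 C=O (running total 4).
CO: ketone, 1 C=O (running total 5).

5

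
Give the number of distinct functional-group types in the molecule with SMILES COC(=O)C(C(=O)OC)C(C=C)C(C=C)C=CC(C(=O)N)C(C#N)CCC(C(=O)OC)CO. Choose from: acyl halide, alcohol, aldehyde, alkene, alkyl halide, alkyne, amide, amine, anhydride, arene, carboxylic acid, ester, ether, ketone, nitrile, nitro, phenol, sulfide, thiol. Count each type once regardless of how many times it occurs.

CH3O–C(=O)–: carbonyl C bonded to C and to –OCH3 → ester (not ketone + ether).
pendant –COOCH3: carbonyl C bonded to C and –OCH3 → ester.
pendant –CH=CH2: C=C double bond → alkene.
pendant –CH=CH2: C=C double bond → alkene.
C=C double bond → alkene.
pendant –CONH2: carbonyl C bonded to C and N → amide.
pendant –C≡N: nitrile.
pendant –COOCH3: carbonyl C bonded to C and –OCH3 → ester.
–OH on an sp³ carbon → alcohol.
Distinct types present: alcohol, alkene, amide, ester, nitrile.

5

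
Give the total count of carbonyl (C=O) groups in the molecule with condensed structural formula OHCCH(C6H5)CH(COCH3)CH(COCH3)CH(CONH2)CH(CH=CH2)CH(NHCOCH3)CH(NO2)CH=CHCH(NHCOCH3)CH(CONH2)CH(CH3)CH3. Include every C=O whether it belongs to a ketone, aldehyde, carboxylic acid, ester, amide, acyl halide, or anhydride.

7

OHC: aldehyde, 1 C=O (running total 1).
CH(COCH3): ketone, 1 C=O (running total 2).
CH(COCH3): ketone, 1 C=O (running total 3).
CH(CONH2): amide, 1 C=O (running total 4).
CH(NHCOCH3): amide, 1 C=O (running total 5).
CH(NHCOCH3): amide, 1 C=O (running total 6).
CH(CONH2): amide, 1 C=O (running total 7).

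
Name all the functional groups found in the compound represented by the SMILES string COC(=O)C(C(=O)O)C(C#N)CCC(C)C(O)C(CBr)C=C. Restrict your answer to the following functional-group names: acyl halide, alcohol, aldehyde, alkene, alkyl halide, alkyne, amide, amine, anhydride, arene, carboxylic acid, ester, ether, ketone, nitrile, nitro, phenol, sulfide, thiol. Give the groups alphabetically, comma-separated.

CH3O–C(=O)–: carbonyl C bonded to C and to –OCH3 → ester (not ketone + ether).
pendant –COOH: carbonyl C bonded to C and –OH → carboxylic acid.
pendant –C≡N: nitrile.
–OH on an sp³ carbon → alcohol (secondary).
pendant –CH2X: halogen on sp³ carbon → alkyl halide.
C=C double bond → alkene.

alcohol, alkene, alkyl halide, carboxylic acid, ester, nitrile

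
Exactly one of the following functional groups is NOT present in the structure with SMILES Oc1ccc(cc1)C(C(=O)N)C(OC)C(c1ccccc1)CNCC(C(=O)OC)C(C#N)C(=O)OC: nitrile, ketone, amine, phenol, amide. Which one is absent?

ketone

nitrile: present (CH(CN) — pendant –C≡N: nitrile).
phenol: present (HOC6H4 — –OH attached directly to an aromatic ring → phenol (not alcohol); the ring itself is an arene).
amide: present (CH(CONH2) — pendant –CONH2: carbonyl C bonded to C and N → amide).
amine: present (CH2NHCH2 — C–N–C with sp³ carbons and no adjacent C=O → amine (secondary)).
ketone: absent. In each of CH(COOCH3) and COOCH3, the C=O is bonded to an –O–C group, which defines an ester, not a ketone. In CH(CONH2), the C=O is bonded to nitrogen, which defines an amide, not a ketone.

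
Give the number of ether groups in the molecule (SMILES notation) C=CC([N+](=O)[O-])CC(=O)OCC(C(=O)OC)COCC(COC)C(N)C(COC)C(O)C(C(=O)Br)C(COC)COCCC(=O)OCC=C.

C=C double bond → alkene.
–NO2 on an sp³ carbon → nitro (the N=O is not a carbonyl).
–C(=O)–O–C with C on the carbonyl side → ester.
pendant –COOCH3: carbonyl C bonded to C and –OCH3 → ester.
C–O–C with sp³ carbons on both sides and no adjacent C=O → ether.
pendant –CH2OCH3: C–O–C linkage → ether.
–NH2 on an sp³ carbon with no adjacent C=O → amine.
pendant –CH2OCH3: C–O–C linkage → ether.
–OH on an sp³ carbon → alcohol (secondary).
pendant –C(=O)X: carbonyl C bonded to C and halogen → acyl halide.
pendant –CH2OCH3: C–O–C linkage → ether.
C–O–C with sp³ carbons on both sides and no adjacent C=O → ether.
–C(=O)–O–C with C on the carbonyl side → ester.
C=C double bond → alkene.
Ether appears at: CH2OCH2, CH(CH2OCH3), CH(CH2OCH3), CH(CH2OCH3), CH2OCH2 → 5.

5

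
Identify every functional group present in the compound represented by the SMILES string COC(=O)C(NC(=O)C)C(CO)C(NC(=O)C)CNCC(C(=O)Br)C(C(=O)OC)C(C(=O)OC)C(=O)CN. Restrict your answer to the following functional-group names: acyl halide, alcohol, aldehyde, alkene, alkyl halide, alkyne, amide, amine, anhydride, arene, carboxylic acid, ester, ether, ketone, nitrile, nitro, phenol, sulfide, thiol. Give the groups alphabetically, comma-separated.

Taking each segment in turn:
  CH3OOC: CH3O–C(=O)–: carbonyl C bonded to C and to –OCH3 → ester (not ketone + ether).
  CH(NHCOCH3): pendant –NHC(=O)CH3: N bonded to a carbonyl → amide (not amine).
  CH(CH2OH): pendant –CH2OH on an sp³ backbone C → alcohol.
  CH(NHCOCH3): pendant –NHC(=O)CH3: N bonded to a carbonyl → amide (not amine).
  CH2NHCH2: C–N–C with sp³ carbons and no adjacent C=O → amine (secondary).
  CH(COBr): pendant –C(=O)X: carbonyl C bonded to C and halogen → acyl halide.
  CH(COOCH3): pendant –COOCH3: carbonyl C bonded to C and –OCH3 → ester.
  CH(COOCH3): pendant –COOCH3: carbonyl C bonded to C and –OCH3 → ester.
  CO: –C(=O)– with carbon on both sides → ketone.
  CH2NH2: –NH2 on an sp³ carbon with no adjacent C=O → amine.

acyl halide, alcohol, amide, amine, ester, ketone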